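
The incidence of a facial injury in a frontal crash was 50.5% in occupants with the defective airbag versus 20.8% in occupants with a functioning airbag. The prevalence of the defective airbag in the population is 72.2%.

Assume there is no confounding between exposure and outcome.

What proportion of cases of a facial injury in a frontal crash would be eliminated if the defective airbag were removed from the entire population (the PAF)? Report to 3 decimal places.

PAF ≈ 0.508

p₁ = 0.505, p₀ = 0.208.
Overall risk P(Y=1) = π·p₁ + (1−π)·p₀ = 0.722×0.505 + 0.278×0.208 = 0.42243.
Under exogeneity, PAF = [P(Y=1) − p₀] / P(Y=1).
PAF = (0.42243 − 0.208) / 0.42243 ≈ 0.5076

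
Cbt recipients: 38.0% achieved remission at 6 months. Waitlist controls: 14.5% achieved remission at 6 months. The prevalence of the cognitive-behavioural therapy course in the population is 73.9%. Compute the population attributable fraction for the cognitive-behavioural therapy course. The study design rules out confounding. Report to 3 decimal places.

p₁ = 0.38, p₀ = 0.145.
Overall risk P(Y=1) = π·p₁ + (1−π)·p₀ = 0.739×0.38 + 0.261×0.145 = 0.31866.
Under exogeneity, PAF = [P(Y=1) − p₀] / P(Y=1).
PAF = (0.31866 − 0.145) / 0.31866 ≈ 0.5450

PAF ≈ 0.545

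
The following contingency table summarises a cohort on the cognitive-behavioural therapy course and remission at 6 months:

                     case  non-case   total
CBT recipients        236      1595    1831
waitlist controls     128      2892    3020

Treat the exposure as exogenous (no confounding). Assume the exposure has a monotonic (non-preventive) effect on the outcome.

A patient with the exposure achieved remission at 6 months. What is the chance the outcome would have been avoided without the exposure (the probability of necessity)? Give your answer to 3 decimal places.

PN ≈ 0.671

p₁ = P(outcome | exposed) = 236/1831 = 0.12889
p₀ = P(outcome | unexposed) = 128/3020 = 0.042384
Under exogeneity and monotonicity, PN = (p₁ − p₀) / p₁.
PN = (0.12889 − 0.042384) / 0.12889 = 0.086507 / 0.12889 ≈ 0.6712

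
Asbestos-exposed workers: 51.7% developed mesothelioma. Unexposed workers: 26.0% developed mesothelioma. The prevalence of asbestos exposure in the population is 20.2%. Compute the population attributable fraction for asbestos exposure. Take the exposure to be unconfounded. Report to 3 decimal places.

PAF ≈ 0.166

p₁ = 0.517, p₀ = 0.26.
Overall risk P(Y=1) = π·p₁ + (1−π)·p₀ = 0.202×0.517 + 0.798×0.26 = 0.31191.
Under exogeneity, PAF = [P(Y=1) − p₀] / P(Y=1).
PAF = (0.31191 − 0.26) / 0.31191 ≈ 0.1664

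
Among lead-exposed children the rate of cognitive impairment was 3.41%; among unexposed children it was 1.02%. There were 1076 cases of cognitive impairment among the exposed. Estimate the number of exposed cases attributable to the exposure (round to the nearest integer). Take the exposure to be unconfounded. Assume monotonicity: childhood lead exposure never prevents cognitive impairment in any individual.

about 754 cases

p₁ = 0.0341, p₀ = 0.0102.
PN = (p₁ − p₀)/p₁ = (0.0341 − 0.0102) / 0.0341 ≈ 0.70088.
Attributable cases ≈ PN × (exposed cases) = 0.70088 × 1076 ≈ 754.15.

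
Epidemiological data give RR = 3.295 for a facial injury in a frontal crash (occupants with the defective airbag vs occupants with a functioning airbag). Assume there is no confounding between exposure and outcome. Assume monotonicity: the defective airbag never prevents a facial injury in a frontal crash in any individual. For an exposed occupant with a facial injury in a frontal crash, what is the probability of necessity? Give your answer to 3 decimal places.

PN ≈ 0.697

Under exogeneity and monotonicity, PN = (RR − 1) / RR = 1 − 1/RR.
PN = (3.295 − 1) / 3.295 = 2.295 / 3.295 ≈ 0.6965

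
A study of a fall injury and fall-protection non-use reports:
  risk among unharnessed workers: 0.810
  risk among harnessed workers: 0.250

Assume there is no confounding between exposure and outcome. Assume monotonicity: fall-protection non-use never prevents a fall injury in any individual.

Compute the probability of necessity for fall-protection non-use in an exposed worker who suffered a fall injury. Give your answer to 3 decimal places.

Let p₁ = 0.81, p₀ = 0.25.
Under exogeneity and monotonicity, PN = (p₁ − p₀) / p₁.
PN = (0.81 − 0.25) / 0.81 = 0.56 / 0.81 ≈ 0.6914

PN ≈ 0.691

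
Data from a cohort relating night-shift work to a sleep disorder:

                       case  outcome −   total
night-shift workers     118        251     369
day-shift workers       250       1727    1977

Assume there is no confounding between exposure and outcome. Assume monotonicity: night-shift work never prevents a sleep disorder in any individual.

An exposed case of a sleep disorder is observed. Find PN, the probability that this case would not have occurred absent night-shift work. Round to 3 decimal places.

PN ≈ 0.605

p₁ = P(outcome | exposed) = 118/369 = 0.31978
p₀ = P(outcome | unexposed) = 250/1977 = 0.12645
Under exogeneity and monotonicity, PN = (p₁ − p₀) / p₁.
PN = (0.31978 − 0.12645) / 0.31978 = 0.19333 / 0.31978 ≈ 0.6046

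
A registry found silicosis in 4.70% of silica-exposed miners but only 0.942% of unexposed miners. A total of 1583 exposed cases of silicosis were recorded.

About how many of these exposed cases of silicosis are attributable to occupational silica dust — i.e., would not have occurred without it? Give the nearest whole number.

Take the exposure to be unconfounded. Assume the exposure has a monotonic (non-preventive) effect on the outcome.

p₁ = 0.047, p₀ = 0.00942.
PN = (p₁ − p₀)/p₁ = (0.047 − 0.00942) / 0.047 ≈ 0.79957.
Attributable cases ≈ PN × (exposed cases) = 0.79957 × 1583 ≈ 1265.73.

about 1266 cases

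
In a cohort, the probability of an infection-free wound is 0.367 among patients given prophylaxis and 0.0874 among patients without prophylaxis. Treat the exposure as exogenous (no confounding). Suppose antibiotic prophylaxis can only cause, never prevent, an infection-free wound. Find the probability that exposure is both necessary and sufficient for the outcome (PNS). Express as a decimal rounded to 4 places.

Let p₁ = 0.367, p₀ = 0.0874.
Under exogeneity and monotonicity, PNS = p₁ − p₀.
PNS = 0.367 − 0.0874 = 0.2796

PNS ≈ 0.2796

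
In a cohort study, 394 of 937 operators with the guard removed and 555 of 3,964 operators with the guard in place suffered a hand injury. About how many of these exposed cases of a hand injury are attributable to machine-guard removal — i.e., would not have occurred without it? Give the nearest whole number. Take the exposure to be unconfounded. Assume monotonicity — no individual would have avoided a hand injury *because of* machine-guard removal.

p₁ = P(outcome | exposed) = 394/937 = 0.42049
p₀ = P(outcome | unexposed) = 555/3964 = 0.14001
PN = (p₁ − p₀)/p₁ = (0.42049 − 0.14001) / 0.42049 ≈ 0.66703.
Attributable cases ≈ PN × (exposed cases) = 0.66703 × 394 ≈ 262.81.

about 263 cases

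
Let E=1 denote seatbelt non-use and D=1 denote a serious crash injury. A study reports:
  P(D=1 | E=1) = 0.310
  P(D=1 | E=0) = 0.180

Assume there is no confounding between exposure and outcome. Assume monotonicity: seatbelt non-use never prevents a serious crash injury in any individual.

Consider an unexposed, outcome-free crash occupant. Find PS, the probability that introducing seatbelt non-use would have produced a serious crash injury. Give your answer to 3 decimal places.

Let p₁ = 0.31, p₀ = 0.18.
Under exogeneity and monotonicity, PS = (p₁ − p₀) / (1 − p₀).
PS = (0.31 − 0.18) / (1 − 0.18) = 0.13 / 0.82 ≈ 0.1585

PS ≈ 0.159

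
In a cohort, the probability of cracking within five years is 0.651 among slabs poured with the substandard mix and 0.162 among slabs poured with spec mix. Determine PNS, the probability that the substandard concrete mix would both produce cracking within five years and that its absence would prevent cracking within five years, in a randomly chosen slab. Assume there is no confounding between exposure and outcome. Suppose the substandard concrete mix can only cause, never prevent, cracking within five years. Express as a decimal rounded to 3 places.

PNS ≈ 0.489

Let p₁ = 0.651, p₀ = 0.162.
Under exogeneity and monotonicity, PNS = p₁ − p₀.
PNS = 0.651 − 0.162 = 0.489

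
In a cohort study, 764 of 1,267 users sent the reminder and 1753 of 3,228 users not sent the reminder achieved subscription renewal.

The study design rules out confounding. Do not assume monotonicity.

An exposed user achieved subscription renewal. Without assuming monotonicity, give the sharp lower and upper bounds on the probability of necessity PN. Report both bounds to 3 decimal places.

0.099 ≤ PN ≤ 0.758

p₁ = P(outcome | exposed) = 764/1267 = 0.603
p₀ = P(outcome | unexposed) = 1753/3228 = 0.54306
Under exogeneity alone the bounds on PN are max{0,(p₁−p₀)/p₁} ≤ PN ≤ min{1,(1−p₀)/p₁}.
  lower = (p₁ − p₀)/p₁ = 0.059938 / 0.603 ≈ 0.0994
  upper = min{1, (1 − p₀)/p₁} = 0.45694 / 0.603 ≈ 0.7578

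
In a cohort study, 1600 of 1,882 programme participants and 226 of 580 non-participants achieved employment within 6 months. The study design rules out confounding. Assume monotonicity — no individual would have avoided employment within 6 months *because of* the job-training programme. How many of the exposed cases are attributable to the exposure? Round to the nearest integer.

p₁ = P(outcome | exposed) = 1600/1882 = 0.85016
p₀ = P(outcome | unexposed) = 226/580 = 0.38966
PN = (p₁ − p₀)/p₁ = (0.85016 − 0.38966) / 0.85016 ≈ 0.54167.
Attributable cases ≈ PN × (exposed cases) = 0.54167 × 1600 ≈ 866.67.

about 867 cases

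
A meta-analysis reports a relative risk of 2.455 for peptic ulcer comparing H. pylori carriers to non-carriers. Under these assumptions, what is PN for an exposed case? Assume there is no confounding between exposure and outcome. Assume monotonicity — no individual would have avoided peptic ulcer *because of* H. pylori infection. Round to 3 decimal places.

Under exogeneity and monotonicity, PN = (RR − 1) / RR = 1 − 1/RR.
PN = (2.455 − 1) / 2.455 = 1.455 / 2.455 ≈ 0.5927

PN ≈ 0.593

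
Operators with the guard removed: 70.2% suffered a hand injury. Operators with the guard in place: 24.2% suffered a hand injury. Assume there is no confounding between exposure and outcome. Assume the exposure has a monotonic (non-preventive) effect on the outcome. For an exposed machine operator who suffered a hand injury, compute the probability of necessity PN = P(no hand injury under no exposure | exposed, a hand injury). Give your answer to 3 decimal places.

PN ≈ 0.655

p₁ = 0.702, p₀ = 0.242.
Under exogeneity and monotonicity, PN = (p₁ − p₀) / p₁.
PN = (0.702 − 0.242) / 0.702 = 0.46 / 0.702 ≈ 0.6553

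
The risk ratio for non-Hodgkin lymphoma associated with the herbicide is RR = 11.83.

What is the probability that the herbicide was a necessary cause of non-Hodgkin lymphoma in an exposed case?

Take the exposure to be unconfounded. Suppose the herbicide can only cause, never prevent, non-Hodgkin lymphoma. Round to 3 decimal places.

Under exogeneity and monotonicity, PN = (RR − 1) / RR = 1 − 1/RR.
PN = (11.83 − 1) / 11.83 = 10.83 / 11.83 ≈ 0.9155

PN ≈ 0.915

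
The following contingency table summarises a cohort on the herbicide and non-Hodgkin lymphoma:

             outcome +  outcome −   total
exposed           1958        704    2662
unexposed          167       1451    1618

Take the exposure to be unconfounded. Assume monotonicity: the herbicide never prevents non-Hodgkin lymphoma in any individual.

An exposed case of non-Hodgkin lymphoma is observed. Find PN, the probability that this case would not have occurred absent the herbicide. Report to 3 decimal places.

p₁ = P(outcome | exposed) = 1958/2662 = 0.73554
p₀ = P(outcome | unexposed) = 167/1618 = 0.10321
Under exogeneity and monotonicity, PN = (p₁ − p₀)/p₁.
PN = (0.73554 − 0.10321) / 0.73554 ≈ 0.8597

PN ≈ 0.860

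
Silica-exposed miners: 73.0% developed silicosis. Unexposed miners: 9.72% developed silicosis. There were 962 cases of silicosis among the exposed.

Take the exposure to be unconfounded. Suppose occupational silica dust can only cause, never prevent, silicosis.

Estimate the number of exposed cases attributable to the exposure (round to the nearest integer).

p₁ = 0.73, p₀ = 0.0972.
PN = (p₁ − p₀)/p₁ = (0.73 − 0.0972) / 0.73 ≈ 0.86685.
Attributable cases ≈ PN × (exposed cases) = 0.86685 × 962 ≈ 833.91.

about 834 cases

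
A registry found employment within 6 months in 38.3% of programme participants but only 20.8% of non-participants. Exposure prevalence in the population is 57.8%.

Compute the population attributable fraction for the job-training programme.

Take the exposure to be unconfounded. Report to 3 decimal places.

p₁ = 0.383, p₀ = 0.208.
Overall risk P(Y=1) = π·p₁ + (1−π)·p₀ = 0.578×0.383 + 0.422×0.208 = 0.30915.
Under exogeneity, PAF = [P(Y=1) − p₀] / P(Y=1).
PAF = (0.30915 − 0.208) / 0.30915 ≈ 0.3272

PAF ≈ 0.327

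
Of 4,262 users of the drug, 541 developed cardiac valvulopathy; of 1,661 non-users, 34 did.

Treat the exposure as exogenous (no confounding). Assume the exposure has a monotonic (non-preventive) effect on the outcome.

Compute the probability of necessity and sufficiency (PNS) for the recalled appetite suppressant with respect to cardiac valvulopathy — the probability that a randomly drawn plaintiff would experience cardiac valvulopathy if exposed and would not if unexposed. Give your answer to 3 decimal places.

PNS ≈ 0.106

p₁ = P(outcome | exposed) = 541/4262 = 0.12694
p₀ = P(outcome | unexposed) = 34/1661 = 0.02047
Under exogeneity and monotonicity, PNS = p₁ − p₀.
PNS = 0.12694 − 0.02047 = 0.10647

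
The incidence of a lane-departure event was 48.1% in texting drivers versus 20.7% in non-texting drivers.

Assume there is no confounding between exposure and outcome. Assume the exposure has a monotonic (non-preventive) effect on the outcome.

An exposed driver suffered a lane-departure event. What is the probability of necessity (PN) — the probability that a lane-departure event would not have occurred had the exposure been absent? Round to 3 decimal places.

p₁ = 0.481, p₀ = 0.207.
Under exogeneity and monotonicity, PN = (p₁ − p₀) / p₁.
PN = (0.481 − 0.207) / 0.481 = 0.274 / 0.481 ≈ 0.5696

PN ≈ 0.570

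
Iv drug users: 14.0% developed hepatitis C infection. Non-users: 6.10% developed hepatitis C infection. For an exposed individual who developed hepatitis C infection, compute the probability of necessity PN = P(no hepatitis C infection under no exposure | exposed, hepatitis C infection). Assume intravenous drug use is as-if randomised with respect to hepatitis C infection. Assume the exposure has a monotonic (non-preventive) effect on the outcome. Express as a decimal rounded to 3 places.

p₁ = 0.14, p₀ = 0.061.
Under exogeneity and monotonicity, PN = (p₁ − p₀) / p₁.
PN = (0.14 − 0.061) / 0.14 = 0.079 / 0.14 ≈ 0.5643

PN ≈ 0.564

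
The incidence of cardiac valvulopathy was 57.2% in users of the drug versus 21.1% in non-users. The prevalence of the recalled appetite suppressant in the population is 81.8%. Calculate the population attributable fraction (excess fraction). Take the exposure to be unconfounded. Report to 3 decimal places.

PAF ≈ 0.583

p₁ = 0.572, p₀ = 0.211.
Overall risk P(Y=1) = π·p₁ + (1−π)·p₀ = 0.818×0.572 + 0.182×0.211 = 0.5063.
Under exogeneity, PAF = [P(Y=1) − p₀] / P(Y=1).
PAF = (0.5063 − 0.211) / 0.5063 ≈ 0.5832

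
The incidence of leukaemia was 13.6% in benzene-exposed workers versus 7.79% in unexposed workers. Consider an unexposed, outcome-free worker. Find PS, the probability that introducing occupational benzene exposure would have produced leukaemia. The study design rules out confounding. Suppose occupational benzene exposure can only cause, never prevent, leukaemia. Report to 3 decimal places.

PS ≈ 0.063

p₁ = 0.136, p₀ = 0.0779.
Under exogeneity and monotonicity, PS = (p₁ − p₀) / (1 − p₀).
PS = (0.136 − 0.0779) / (1 − 0.0779) = 0.0581 / 0.9221 ≈ 0.0630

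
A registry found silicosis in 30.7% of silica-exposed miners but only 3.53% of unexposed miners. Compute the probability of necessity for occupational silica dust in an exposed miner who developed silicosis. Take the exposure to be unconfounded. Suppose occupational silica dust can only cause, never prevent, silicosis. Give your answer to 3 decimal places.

PN ≈ 0.885

p₁ = 0.307, p₀ = 0.0353.
Under exogeneity and monotonicity, PN = (p₁ − p₀) / p₁.
PN = (0.307 − 0.0353) / 0.307 = 0.2717 / 0.307 ≈ 0.8850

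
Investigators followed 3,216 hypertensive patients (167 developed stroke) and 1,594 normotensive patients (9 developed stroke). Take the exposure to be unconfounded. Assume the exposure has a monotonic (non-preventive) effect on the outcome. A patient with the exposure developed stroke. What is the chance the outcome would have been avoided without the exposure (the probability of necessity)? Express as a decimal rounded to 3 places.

PN ≈ 0.891

p₁ = P(outcome | exposed) = 167/3216 = 0.051928
p₀ = P(outcome | unexposed) = 9/1594 = 0.0056462
Under exogeneity and monotonicity, PN = (p₁ − p₀) / p₁.
PN = (0.051928 − 0.0056462) / 0.051928 = 0.046282 / 0.051928 ≈ 0.8913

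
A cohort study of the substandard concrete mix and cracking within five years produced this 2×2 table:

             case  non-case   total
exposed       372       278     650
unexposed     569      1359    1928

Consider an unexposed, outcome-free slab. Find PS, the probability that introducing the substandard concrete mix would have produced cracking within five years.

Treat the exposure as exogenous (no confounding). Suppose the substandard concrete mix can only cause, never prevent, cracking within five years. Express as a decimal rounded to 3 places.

p₁ = P(outcome | exposed) = 372/650 = 0.57231
p₀ = P(outcome | unexposed) = 569/1928 = 0.29512
Under exogeneity and monotonicity, PS = (p₁ − p₀) / (1 − p₀).
PS = (0.57231 − 0.29512) / (1 − 0.29512) = 0.27718 / 0.70488 ≈ 0.3932

PS ≈ 0.393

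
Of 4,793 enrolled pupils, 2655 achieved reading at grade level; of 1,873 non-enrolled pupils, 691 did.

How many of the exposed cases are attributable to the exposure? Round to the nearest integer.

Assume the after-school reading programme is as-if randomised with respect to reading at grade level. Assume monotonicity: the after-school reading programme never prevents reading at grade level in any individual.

about 887 cases

p₁ = P(outcome | exposed) = 2655/4793 = 0.55393
p₀ = P(outcome | unexposed) = 691/1873 = 0.36893
PN = (p₁ − p₀)/p₁ = (0.55393 − 0.36893) / 0.55393 ≈ 0.33399.
Attributable cases ≈ PN × (exposed cases) = 0.33399 × 2655 ≈ 886.73.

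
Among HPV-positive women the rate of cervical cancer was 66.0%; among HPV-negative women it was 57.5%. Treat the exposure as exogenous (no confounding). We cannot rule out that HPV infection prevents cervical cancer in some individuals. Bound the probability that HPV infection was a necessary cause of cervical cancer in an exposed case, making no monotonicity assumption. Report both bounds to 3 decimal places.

0.129 ≤ PN ≤ 0.644

p₁ = 0.66, p₀ = 0.575.
Under exogeneity alone the bounds on PN are max{0,(p₁−p₀)/p₁} ≤ PN ≤ min{1,(1−p₀)/p₁}.
  lower = (p₁ − p₀)/p₁ = 0.085 / 0.66 ≈ 0.1288
  upper = min{1, (1 − p₀)/p₁} = 0.425 / 0.66 ≈ 0.6439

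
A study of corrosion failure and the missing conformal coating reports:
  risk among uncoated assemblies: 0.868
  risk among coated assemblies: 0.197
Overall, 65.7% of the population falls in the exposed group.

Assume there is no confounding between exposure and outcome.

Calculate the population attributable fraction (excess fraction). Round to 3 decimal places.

PAF ≈ 0.691

Let p₁ = 0.868, p₀ = 0.197.
Overall risk P(Y=1) = π·p₁ + (1−π)·p₀ = 0.657×0.868 + 0.343×0.197 = 0.63785.
Under exogeneity, PAF = [P(Y=1) − p₀] / P(Y=1).
PAF = (0.63785 − 0.197) / 0.63785 ≈ 0.6911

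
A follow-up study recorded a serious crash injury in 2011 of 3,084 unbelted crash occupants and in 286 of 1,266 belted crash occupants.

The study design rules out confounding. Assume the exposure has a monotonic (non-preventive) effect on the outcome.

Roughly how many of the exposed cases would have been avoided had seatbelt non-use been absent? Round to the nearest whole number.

about 1314 cases

p₁ = P(outcome | exposed) = 2011/3084 = 0.65208
p₀ = P(outcome | unexposed) = 286/1266 = 0.22591
PN = (p₁ − p₀)/p₁ = (0.65208 − 0.22591) / 0.65208 ≈ 0.65355.
Attributable cases ≈ PN × (exposed cases) = 0.65355 × 2011 ≈ 1314.30.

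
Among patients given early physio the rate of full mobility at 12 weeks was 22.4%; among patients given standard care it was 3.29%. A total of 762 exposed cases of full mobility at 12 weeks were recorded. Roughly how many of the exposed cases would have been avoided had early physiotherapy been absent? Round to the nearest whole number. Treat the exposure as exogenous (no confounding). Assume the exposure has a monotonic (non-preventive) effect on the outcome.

about 650 cases

p₁ = 0.224, p₀ = 0.0329.
PN = (p₁ − p₀)/p₁ = (0.224 − 0.0329) / 0.224 ≈ 0.85313.
Attributable cases ≈ PN × (exposed cases) = 0.85313 × 762 ≈ 650.08.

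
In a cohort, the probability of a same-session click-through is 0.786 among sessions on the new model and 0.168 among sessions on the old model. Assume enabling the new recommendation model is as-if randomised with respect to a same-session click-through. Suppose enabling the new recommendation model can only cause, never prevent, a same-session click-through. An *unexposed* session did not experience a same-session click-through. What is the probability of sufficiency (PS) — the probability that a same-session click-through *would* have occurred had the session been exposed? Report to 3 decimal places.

Let p₁ = 0.786, p₀ = 0.168.
Under exogeneity and monotonicity, PS = (p₁ − p₀) / (1 − p₀).
PS = (0.786 − 0.168) / (1 − 0.168) = 0.618 / 0.832 ≈ 0.7428

PS ≈ 0.743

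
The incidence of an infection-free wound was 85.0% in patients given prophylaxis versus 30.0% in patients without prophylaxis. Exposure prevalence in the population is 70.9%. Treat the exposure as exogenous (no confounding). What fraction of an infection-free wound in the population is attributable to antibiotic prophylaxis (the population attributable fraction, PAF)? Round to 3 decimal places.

p₁ = 0.85, p₀ = 0.3.
Overall risk P(Y=1) = π·p₁ + (1−π)·p₀ = 0.709×0.85 + 0.291×0.3 = 0.68995.
Under exogeneity, PAF = [P(Y=1) − p₀] / P(Y=1).
PAF = (0.68995 − 0.3) / 0.68995 ≈ 0.5652

PAF ≈ 0.565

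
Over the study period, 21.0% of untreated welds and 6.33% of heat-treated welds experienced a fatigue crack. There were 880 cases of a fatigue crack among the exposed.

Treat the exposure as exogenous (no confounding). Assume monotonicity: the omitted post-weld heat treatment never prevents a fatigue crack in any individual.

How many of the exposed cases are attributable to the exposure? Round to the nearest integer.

p₁ = 0.21, p₀ = 0.0633.
PN = (p₁ − p₀)/p₁ = (0.21 − 0.0633) / 0.21 ≈ 0.69857.
Attributable cases ≈ PN × (exposed cases) = 0.69857 × 880 ≈ 614.74.

about 615 cases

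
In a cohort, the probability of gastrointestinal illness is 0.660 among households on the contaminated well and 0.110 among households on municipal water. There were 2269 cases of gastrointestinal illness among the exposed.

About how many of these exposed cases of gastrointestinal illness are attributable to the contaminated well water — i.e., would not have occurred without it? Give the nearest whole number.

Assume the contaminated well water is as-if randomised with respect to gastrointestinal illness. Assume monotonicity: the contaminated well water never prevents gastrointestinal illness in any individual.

about 1891 cases

Let p₁ = 0.66, p₀ = 0.11.
PN = (p₁ − p₀)/p₁ = (0.66 − 0.11) / 0.66 ≈ 0.83333.
Attributable cases ≈ PN × (exposed cases) = 0.83333 × 2269 ≈ 1890.83.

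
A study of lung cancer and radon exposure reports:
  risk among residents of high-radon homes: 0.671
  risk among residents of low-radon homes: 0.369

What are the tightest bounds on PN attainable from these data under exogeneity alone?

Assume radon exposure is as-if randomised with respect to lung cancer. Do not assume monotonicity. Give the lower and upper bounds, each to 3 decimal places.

0.450 ≤ PN ≤ 0.940

Let p₁ = 0.671, p₀ = 0.369.
Under exogeneity alone the bounds on PN are max{0,(p₁−p₀)/p₁} ≤ PN ≤ min{1,(1−p₀)/p₁}.
  lower = (p₁ − p₀)/p₁ = 0.302 / 0.671 ≈ 0.4501
  upper = min{1, (1 − p₀)/p₁} = 0.631 / 0.671 ≈ 0.9404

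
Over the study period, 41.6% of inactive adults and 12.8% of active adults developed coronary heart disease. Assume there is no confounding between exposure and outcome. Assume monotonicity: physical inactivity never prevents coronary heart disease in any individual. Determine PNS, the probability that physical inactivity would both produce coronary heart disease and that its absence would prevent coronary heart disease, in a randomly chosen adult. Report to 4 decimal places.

p₁ = 0.416, p₀ = 0.128.
Under exogeneity and monotonicity, PNS = p₁ − p₀.
PNS = 0.416 − 0.128 = 0.288

PNS ≈ 0.2880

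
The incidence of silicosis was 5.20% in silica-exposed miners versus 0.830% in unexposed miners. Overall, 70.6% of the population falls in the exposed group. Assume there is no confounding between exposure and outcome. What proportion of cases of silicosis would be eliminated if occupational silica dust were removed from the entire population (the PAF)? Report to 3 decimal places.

PAF ≈ 0.788

p₁ = 0.052, p₀ = 0.0083.
Overall risk P(Y=1) = π·p₁ + (1−π)·p₀ = 0.706×0.052 + 0.294×0.0083 = 0.039152.
Under exogeneity, PAF = [P(Y=1) − p₀] / P(Y=1).
PAF = (0.039152 − 0.0083) / 0.039152 ≈ 0.7880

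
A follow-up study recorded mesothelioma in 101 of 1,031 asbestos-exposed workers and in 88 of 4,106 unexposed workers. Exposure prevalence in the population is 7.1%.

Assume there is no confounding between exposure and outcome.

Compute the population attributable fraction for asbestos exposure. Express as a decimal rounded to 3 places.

p₁ = P(outcome | exposed) = 101/1031 = 0.097963
p₀ = P(outcome | unexposed) = 88/4106 = 0.021432
Overall risk P(Y=1) = π·p₁ + (1−π)·p₀ = 0.071×0.097963 + 0.929×0.021432 = 0.026866.
Under exogeneity, PAF = [P(Y=1) − p₀] / P(Y=1).
PAF = (0.026866 − 0.021432) / 0.026866 ≈ 0.2023

PAF ≈ 0.202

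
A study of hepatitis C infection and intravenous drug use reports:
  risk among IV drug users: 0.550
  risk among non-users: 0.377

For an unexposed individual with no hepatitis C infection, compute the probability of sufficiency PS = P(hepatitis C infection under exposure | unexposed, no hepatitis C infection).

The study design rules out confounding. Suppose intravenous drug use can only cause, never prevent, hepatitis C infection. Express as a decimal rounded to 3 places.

Let p₁ = 0.55, p₀ = 0.377.
Under exogeneity and monotonicity, PS = (p₁ − p₀) / (1 − p₀).
PS = (0.55 − 0.377) / (1 − 0.377) = 0.173 / 0.623 ≈ 0.2777

PS ≈ 0.278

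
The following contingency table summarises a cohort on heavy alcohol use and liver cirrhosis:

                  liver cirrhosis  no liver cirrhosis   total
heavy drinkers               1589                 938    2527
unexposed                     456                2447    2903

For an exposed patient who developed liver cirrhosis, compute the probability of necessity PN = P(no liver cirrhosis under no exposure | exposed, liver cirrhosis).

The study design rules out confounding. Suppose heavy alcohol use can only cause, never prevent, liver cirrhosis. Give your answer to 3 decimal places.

PN ≈ 0.750

p₁ = P(outcome | exposed) = 1589/2527 = 0.62881
p₀ = P(outcome | unexposed) = 456/2903 = 0.15708
Under exogeneity and monotonicity, PN = (p₁ − p₀)/p₁.
PN = (0.62881 − 0.15708) / 0.62881 ≈ 0.7502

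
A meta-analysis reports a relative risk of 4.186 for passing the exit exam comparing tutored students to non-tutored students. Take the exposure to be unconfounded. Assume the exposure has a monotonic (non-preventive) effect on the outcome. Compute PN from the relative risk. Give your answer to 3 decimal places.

PN ≈ 0.761

Under exogeneity and monotonicity, PN = (RR − 1) / RR = 1 − 1/RR.
PN = (4.186 − 1) / 4.186 = 3.186 / 4.186 ≈ 0.7611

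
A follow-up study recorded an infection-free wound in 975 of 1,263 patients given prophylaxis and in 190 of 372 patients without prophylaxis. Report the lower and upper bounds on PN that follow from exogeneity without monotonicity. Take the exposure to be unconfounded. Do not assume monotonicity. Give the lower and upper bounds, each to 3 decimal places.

0.338 ≤ PN ≤ 0.634

p₁ = P(outcome | exposed) = 975/1263 = 0.77197
p₀ = P(outcome | unexposed) = 190/372 = 0.51075
Under exogeneity alone the bounds on PN are max{0,(p₁−p₀)/p₁} ≤ PN ≤ min{1,(1−p₀)/p₁}.
  lower = (p₁ − p₀)/p₁ = 0.26122 / 0.77197 ≈ 0.3384
  upper = min{1, (1 − p₀)/p₁} = 0.48925 / 0.77197 ≈ 0.6338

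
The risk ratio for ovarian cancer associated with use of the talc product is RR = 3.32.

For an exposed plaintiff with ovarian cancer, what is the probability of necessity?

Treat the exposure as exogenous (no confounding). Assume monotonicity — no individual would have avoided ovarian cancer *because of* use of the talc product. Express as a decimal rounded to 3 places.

Under exogeneity and monotonicity, PN = (RR − 1) / RR = 1 − 1/RR.
PN = (3.32 − 1) / 3.32 = 2.32 / 3.32 ≈ 0.6988

PN ≈ 0.699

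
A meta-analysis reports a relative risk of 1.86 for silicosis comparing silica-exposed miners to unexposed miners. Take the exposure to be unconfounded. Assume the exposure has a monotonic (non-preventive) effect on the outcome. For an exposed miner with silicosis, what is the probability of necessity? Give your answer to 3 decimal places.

Under exogeneity and monotonicity, PN = (RR − 1) / RR = 1 − 1/RR.
PN = (1.86 − 1) / 1.86 = 0.86 / 1.86 ≈ 0.4624

PN ≈ 0.462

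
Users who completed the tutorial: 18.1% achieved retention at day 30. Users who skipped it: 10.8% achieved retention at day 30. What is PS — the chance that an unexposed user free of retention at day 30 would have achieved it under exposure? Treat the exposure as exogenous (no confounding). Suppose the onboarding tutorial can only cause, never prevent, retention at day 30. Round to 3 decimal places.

PS ≈ 0.082

p₁ = 0.181, p₀ = 0.108.
Under exogeneity and monotonicity, PS = (p₁ − p₀) / (1 − p₀).
PS = (0.181 − 0.108) / (1 − 0.108) = 0.073 / 0.892 ≈ 0.0818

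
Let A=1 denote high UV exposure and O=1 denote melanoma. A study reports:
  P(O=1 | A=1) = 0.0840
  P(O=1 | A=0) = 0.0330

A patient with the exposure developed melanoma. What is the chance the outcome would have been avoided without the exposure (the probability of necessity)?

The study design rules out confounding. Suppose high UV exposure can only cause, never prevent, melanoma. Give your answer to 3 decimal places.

Let p₁ = 0.084, p₀ = 0.033.
Under exogeneity and monotonicity, PN = (p₁ − p₀) / p₁.
PN = (0.084 − 0.033) / 0.084 = 0.051 / 0.084 ≈ 0.6071

PN ≈ 0.607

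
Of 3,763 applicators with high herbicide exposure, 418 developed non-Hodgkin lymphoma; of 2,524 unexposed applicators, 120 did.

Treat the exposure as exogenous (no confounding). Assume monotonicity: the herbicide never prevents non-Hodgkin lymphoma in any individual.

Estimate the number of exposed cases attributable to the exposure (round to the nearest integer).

about 239 cases

p₁ = P(outcome | exposed) = 418/3763 = 0.11108
p₀ = P(outcome | unexposed) = 120/2524 = 0.047544
PN = (p₁ − p₀)/p₁ = (0.11108 − 0.047544) / 0.11108 ≈ 0.57199.
Attributable cases ≈ PN × (exposed cases) = 0.57199 × 418 ≈ 239.09.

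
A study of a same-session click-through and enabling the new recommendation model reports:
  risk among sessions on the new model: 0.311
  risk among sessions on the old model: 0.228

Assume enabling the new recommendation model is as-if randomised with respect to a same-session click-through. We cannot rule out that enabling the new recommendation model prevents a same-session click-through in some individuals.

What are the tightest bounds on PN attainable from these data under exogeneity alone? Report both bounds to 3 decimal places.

Let p₁ = 0.311, p₀ = 0.228.
Under exogeneity alone the bounds on PN are max{0,(p₁−p₀)/p₁} ≤ PN ≤ min{1,(1−p₀)/p₁}.
  lower = (p₁ − p₀)/p₁ = 0.083 / 0.311 ≈ 0.2669
  upper = min{1, (1 − p₀)/p₁} = 0.772 / 0.311 ≈ 2.4823 → capped at 1

0.267 ≤ PN ≤ 1.000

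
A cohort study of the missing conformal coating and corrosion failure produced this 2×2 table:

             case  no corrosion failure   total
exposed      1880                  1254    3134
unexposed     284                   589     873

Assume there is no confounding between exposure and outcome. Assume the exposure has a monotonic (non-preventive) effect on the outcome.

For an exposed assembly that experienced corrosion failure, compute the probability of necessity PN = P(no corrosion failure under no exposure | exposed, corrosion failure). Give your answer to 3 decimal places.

p₁ = P(outcome | exposed) = 1880/3134 = 0.59987
p₀ = P(outcome | unexposed) = 284/873 = 0.32532
Under exogeneity and monotonicity, PN = (p₁ − p₀)/p₁.
PN = (0.59987 − 0.32532) / 0.59987 ≈ 0.4577

PN ≈ 0.458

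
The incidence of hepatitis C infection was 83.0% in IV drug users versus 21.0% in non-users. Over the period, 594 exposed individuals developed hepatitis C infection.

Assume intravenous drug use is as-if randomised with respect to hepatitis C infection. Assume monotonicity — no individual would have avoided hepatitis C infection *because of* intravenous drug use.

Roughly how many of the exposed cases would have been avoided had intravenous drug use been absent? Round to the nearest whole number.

p₁ = 0.83, p₀ = 0.21.
PN = (p₁ − p₀)/p₁ = (0.83 − 0.21) / 0.83 ≈ 0.74699.
Attributable cases ≈ PN × (exposed cases) = 0.74699 × 594 ≈ 443.71.

about 444 cases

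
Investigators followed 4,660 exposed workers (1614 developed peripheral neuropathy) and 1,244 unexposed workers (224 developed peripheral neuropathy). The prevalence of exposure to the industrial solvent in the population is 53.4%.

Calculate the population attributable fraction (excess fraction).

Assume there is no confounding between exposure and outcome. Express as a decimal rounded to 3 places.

PAF ≈ 0.330

p₁ = P(outcome | exposed) = 1614/4660 = 0.34635
p₀ = P(outcome | unexposed) = 224/1244 = 0.18006
Overall risk P(Y=1) = π·p₁ + (1−π)·p₀ = 0.534×0.34635 + 0.466×0.18006 = 0.26886.
Under exogeneity, PAF = [P(Y=1) − p₀] / P(Y=1).
PAF = (0.26886 − 0.18006) / 0.26886 ≈ 0.3303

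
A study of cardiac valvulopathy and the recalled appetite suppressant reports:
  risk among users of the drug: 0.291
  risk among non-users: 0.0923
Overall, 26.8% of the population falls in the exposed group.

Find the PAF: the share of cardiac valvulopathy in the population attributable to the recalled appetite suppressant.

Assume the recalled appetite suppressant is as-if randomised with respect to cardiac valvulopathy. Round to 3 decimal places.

Let p₁ = 0.291, p₀ = 0.0923.
Overall risk P(Y=1) = π·p₁ + (1−π)·p₀ = 0.268×0.291 + 0.732×0.0923 = 0.14555.
Under exogeneity, PAF = [P(Y=1) − p₀] / P(Y=1).
PAF = (0.14555 − 0.0923) / 0.14555 ≈ 0.3659

PAF ≈ 0.366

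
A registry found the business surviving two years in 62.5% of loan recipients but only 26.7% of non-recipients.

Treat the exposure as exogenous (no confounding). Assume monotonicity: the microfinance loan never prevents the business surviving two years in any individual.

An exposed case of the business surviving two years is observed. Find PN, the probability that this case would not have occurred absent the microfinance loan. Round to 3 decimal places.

p₁ = 0.625, p₀ = 0.267.
Under exogeneity and monotonicity, PN = (p₁ − p₀) / p₁.
PN = (0.625 − 0.267) / 0.625 = 0.358 / 0.625 ≈ 0.5728

PN ≈ 0.573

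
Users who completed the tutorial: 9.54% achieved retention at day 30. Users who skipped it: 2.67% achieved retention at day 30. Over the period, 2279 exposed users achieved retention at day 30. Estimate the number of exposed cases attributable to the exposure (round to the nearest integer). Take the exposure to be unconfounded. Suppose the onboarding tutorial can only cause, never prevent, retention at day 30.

p₁ = 0.0954, p₀ = 0.0267.
PN = (p₁ − p₀)/p₁ = (0.0954 − 0.0267) / 0.0954 ≈ 0.72013.
Attributable cases ≈ PN × (exposed cases) = 0.72013 × 2279 ≈ 1641.17.

about 1641 cases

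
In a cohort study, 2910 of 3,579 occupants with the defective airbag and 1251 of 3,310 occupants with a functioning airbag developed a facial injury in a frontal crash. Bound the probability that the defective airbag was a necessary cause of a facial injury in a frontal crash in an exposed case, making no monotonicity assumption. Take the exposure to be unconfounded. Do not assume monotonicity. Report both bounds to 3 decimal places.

0.535 ≤ PN ≤ 0.765

p₁ = P(outcome | exposed) = 2910/3579 = 0.81308
p₀ = P(outcome | unexposed) = 1251/3310 = 0.37795
Under exogeneity alone the bounds on PN are max{0,(p₁−p₀)/p₁} ≤ PN ≤ min{1,(1−p₀)/p₁}.
  lower = (p₁ − p₀)/p₁ = 0.43513 / 0.81308 ≈ 0.5352
  upper = min{1, (1 − p₀)/p₁} = 0.62205 / 0.81308 ≈ 0.7651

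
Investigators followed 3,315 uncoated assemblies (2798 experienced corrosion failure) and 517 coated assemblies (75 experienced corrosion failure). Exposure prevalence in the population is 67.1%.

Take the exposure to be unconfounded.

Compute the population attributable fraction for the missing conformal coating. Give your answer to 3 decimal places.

p₁ = P(outcome | exposed) = 2798/3315 = 0.84404
p₀ = P(outcome | unexposed) = 75/517 = 0.14507
Overall risk P(Y=1) = π·p₁ + (1−π)·p₀ = 0.671×0.84404 + 0.329×0.14507 = 0.61408.
Under exogeneity, PAF = [P(Y=1) − p₀] / P(Y=1).
PAF = (0.61408 − 0.14507) / 0.61408 ≈ 0.7638

PAF ≈ 0.764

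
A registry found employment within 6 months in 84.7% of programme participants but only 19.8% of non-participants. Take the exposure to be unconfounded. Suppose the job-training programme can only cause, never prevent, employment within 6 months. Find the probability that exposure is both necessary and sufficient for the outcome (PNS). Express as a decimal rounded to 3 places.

PNS ≈ 0.649

p₁ = 0.847, p₀ = 0.198.
Under exogeneity and monotonicity, PNS = p₁ − p₀.
PNS = 0.847 − 0.198 = 0.649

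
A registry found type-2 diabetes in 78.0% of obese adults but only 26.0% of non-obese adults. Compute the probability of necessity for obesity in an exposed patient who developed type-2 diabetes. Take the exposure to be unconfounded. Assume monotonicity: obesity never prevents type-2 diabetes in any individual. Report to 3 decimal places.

PN ≈ 0.667

p₁ = 0.78, p₀ = 0.26.
Under exogeneity and monotonicity, PN = (p₁ − p₀) / p₁.
PN = (0.78 − 0.26) / 0.78 = 0.52 / 0.78 ≈ 0.6667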